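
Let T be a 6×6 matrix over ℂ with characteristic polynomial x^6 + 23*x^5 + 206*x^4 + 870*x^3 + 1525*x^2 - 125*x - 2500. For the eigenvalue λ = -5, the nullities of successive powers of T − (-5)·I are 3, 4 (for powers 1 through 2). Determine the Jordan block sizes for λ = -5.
Block sizes for λ = -5: [2, 1, 1]

From the dimensions of kernels of powers, the number of Jordan blocks of size at least j is d_j − d_{j−1} where d_j = dim ker(N^j) (with d_0 = 0). Computing the differences gives [3, 1].
The number of blocks of size exactly k is (#blocks of size ≥ k) − (#blocks of size ≥ k + 1), so the partition is: 2 block(s) of size 1, 1 block(s) of size 2.
In nonincreasing order the block sizes are [2, 1, 1].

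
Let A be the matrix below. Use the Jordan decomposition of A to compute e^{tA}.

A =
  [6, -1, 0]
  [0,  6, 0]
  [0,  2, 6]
e^{tA} =
  [exp(6*t), -t*exp(6*t), 0]
  [0, exp(6*t), 0]
  [0, 2*t*exp(6*t), exp(6*t)]

Strategy: write A = P · J · P⁻¹ where J is a Jordan canonical form, so e^{tA} = P · e^{tJ} · P⁻¹, and e^{tJ} can be computed block-by-block.

A has Jordan form
J =
  [6, 1, 0]
  [0, 6, 0]
  [0, 0, 6]
(up to reordering of blocks).

Per-block formulas:
  For a 2×2 Jordan block J_2(6): exp(t · J_2(6)) = e^(6t)·(I + t·N), where N is the 2×2 nilpotent shift.
  For a 1×1 block at λ = 6: exp(t · [6]) = [e^(6t)].

After assembling e^{tJ} and conjugating by P, we get:

e^{tA} =
  [exp(6*t), -t*exp(6*t), 0]
  [0, exp(6*t), 0]
  [0, 2*t*exp(6*t), exp(6*t)]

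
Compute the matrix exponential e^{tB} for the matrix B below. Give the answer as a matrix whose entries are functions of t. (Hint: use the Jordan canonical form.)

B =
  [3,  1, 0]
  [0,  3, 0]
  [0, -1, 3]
e^{tB} =
  [exp(3*t), t*exp(3*t), 0]
  [0, exp(3*t), 0]
  [0, -t*exp(3*t), exp(3*t)]

Strategy: write B = P · J · P⁻¹ where J is a Jordan canonical form, so e^{tB} = P · e^{tJ} · P⁻¹, and e^{tJ} can be computed block-by-block.

B has Jordan form
J =
  [3, 1, 0]
  [0, 3, 0]
  [0, 0, 3]
(up to reordering of blocks).

Per-block formulas:
  For a 1×1 block at λ = 3: exp(t · [3]) = [e^(3t)].
  For a 2×2 Jordan block J_2(3): exp(t · J_2(3)) = e^(3t)·(I + t·N), where N is the 2×2 nilpotent shift.

After assembling e^{tJ} and conjugating by P, we get:

e^{tB} =
  [exp(3*t), t*exp(3*t), 0]
  [0, exp(3*t), 0]
  [0, -t*exp(3*t), exp(3*t)]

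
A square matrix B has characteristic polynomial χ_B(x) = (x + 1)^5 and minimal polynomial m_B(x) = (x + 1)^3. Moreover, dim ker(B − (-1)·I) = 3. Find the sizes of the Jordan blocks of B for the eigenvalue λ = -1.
Block sizes for λ = -1: [3, 1, 1]

Step 1 — from the characteristic polynomial, algebraic multiplicity of λ = -1 is 5. From dim ker(B − (-1)·I) = 3, there are exactly 3 Jordan blocks for λ = -1.
Step 2 — from the minimal polynomial, the factor (x + 1)^3 tells us the largest block for λ = -1 has size 3.
Step 3 — with total size 5, 3 blocks, and largest block 3, the block sizes (in nonincreasing order) are [3, 1, 1].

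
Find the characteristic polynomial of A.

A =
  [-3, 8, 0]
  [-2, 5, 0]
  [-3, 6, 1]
x^3 - 3*x^2 + 3*x - 1

Expanding det(x·I − A) (e.g. by cofactor expansion or by noting that A is similar to its Jordan form J, which has the same characteristic polynomial as A) gives
  χ_A(x) = x^3 - 3*x^2 + 3*x - 1
which factors as (x - 1)^3. The eigenvalues (with algebraic multiplicities) are λ = 1 with multiplicity 3.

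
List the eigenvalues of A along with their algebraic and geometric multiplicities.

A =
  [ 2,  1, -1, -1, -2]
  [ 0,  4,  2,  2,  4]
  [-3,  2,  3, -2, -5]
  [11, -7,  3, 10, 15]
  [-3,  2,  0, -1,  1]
λ = 4: alg = 5, geom = 2

Step 1 — factor the characteristic polynomial to read off the algebraic multiplicities:
  χ_A(x) = (x - 4)^5

Step 2 — compute geometric multiplicities via the rank-nullity identity g(λ) = n − rank(A − λI):
  rank(A − (4)·I) = 3, so dim ker(A − (4)·I) = n − 3 = 2

Summary:
  λ = 4: algebraic multiplicity = 5, geometric multiplicity = 2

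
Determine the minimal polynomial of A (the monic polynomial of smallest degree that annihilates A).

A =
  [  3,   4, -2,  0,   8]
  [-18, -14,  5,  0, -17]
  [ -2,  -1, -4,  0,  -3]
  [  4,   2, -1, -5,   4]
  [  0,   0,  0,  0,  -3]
x^4 + 18*x^3 + 120*x^2 + 350*x + 375

The characteristic polynomial is χ_A(x) = (x + 3)*(x + 5)^4, so the eigenvalues are known. The minimal polynomial is
  m_A(x) = Π_λ (x − λ)^{k_λ}
where k_λ is the size of the *largest* Jordan block for λ (equivalently, the smallest k with (A − λI)^k v = 0 for every generalised eigenvector v of λ).

  λ = -5: largest Jordan block has size 3, contributing (x + 5)^3
  λ = -3: largest Jordan block has size 1, contributing (x + 3)

So m_A(x) = (x + 3)*(x + 5)^3 = x^4 + 18*x^3 + 120*x^2 + 350*x + 375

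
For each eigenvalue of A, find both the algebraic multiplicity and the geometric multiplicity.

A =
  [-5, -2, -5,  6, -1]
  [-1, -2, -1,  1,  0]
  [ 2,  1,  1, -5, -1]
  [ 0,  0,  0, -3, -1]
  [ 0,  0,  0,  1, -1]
λ = -2: alg = 5, geom = 2

Step 1 — factor the characteristic polynomial to read off the algebraic multiplicities:
  χ_A(x) = (x + 2)^5

Step 2 — compute geometric multiplicities via the rank-nullity identity g(λ) = n − rank(A − λI):
  rank(A − (-2)·I) = 3, so dim ker(A − (-2)·I) = n − 3 = 2

Summary:
  λ = -2: algebraic multiplicity = 5, geometric multiplicity = 2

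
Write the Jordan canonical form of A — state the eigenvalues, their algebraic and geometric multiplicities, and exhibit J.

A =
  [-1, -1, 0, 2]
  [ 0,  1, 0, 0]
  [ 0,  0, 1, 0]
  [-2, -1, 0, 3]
J_2(1) ⊕ J_1(1) ⊕ J_1(1)

The characteristic polynomial is
  det(x·I − A) = x^4 - 4*x^3 + 6*x^2 - 4*x + 1 = (x - 1)^4

Eigenvalues and multiplicities (the geometric multiplicity of λ is n − rank(A − λI), which equals the number of Jordan blocks for λ):
  λ = 1: algebraic multiplicity = 4, geometric multiplicity = 3

Determining the block sizes for each eigenvalue:
  λ = 1: 3 blocks summing to 4 forces exactly one block of size 2 and the rest size 1 → block sizes [2, 1, 1]

Assembling the blocks gives a Jordan form
J =
  [1, 1, 0, 0]
  [0, 1, 0, 0]
  [0, 0, 1, 0]
  [0, 0, 0, 1]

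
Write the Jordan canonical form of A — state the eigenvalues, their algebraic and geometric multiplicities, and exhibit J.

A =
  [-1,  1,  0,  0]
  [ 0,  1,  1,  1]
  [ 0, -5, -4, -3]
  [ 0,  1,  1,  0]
J_3(-1) ⊕ J_1(-1)

The characteristic polynomial is
  det(x·I − A) = x^4 + 4*x^3 + 6*x^2 + 4*x + 1 = (x + 1)^4

Eigenvalues and multiplicities (the geometric multiplicity of λ is n − rank(A − λI), which equals the number of Jordan blocks for λ):
  λ = -1: algebraic multiplicity = 4, geometric multiplicity = 2

Determining the block sizes for each eigenvalue:
  λ = -1: with am = 4 and gm = 2, the partition is not yet determined (e.g. several partitions of 4 into 2 parts exist). Let N = A − (-1)·I. Computing rank(N^1) = 2, rank(N^2) = 1, rank(N^3) = 0; the number of blocks of size ≥ j is rank(N^{j−1}) − rank(N^j), giving [2, 1, 1]. So we have 1 block(s) of size 3, 1 block(s) of size 1 → block sizes [3, 1]

Assembling the blocks gives a Jordan form
J =
  [-1,  1,  0,  0]
  [ 0, -1,  1,  0]
  [ 0,  0, -1,  0]
  [ 0,  0,  0, -1]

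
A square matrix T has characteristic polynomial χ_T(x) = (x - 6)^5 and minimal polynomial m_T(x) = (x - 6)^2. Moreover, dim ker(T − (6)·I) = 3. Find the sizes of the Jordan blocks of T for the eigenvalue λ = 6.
Block sizes for λ = 6: [2, 2, 1]

Step 1 — from the characteristic polynomial, algebraic multiplicity of λ = 6 is 5. From dim ker(T − (6)·I) = 3, there are exactly 3 Jordan blocks for λ = 6.
Step 2 — from the minimal polynomial, the factor (x − 6)^2 tells us the largest block for λ = 6 has size 2.
Step 3 — with total size 5, 3 blocks, and largest block 2, the block sizes (in nonincreasing order) are [2, 2, 1].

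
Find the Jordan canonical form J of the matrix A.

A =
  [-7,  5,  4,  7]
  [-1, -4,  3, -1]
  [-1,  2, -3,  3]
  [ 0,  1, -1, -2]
J_2(-4) ⊕ J_2(-4)

The characteristic polynomial is
  det(x·I − A) = x^4 + 16*x^3 + 96*x^2 + 256*x + 256 = (x + 4)^4

Eigenvalues and multiplicities (the geometric multiplicity of λ is n − rank(A − λI), which equals the number of Jordan blocks for λ):
  λ = -4: algebraic multiplicity = 4, geometric multiplicity = 2

Determining the block sizes for each eigenvalue:
  λ = -4: with am = 4 and gm = 2, the partition is not yet determined (e.g. several partitions of 4 into 2 parts exist). Let N = A − (-4)·I. Computing rank(N^1) = 2, rank(N^2) = 0; the number of blocks of size ≥ j is rank(N^{j−1}) − rank(N^j), giving [2, 2]. So we have 2 block(s) of size 2 → block sizes [2, 2]

Assembling the blocks gives a Jordan form
J =
  [-4,  1,  0,  0]
  [ 0, -4,  0,  0]
  [ 0,  0, -4,  1]
  [ 0,  0,  0, -4]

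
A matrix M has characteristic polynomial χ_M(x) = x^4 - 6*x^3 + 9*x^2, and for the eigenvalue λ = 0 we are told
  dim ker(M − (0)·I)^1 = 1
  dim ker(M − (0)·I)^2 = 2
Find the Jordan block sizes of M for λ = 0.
Block sizes for λ = 0: [2]

From the dimensions of kernels of powers, the number of Jordan blocks of size at least j is d_j − d_{j−1} where d_j = dim ker(N^j) (with d_0 = 0). Computing the differences gives [1, 1].
The number of blocks of size exactly k is (#blocks of size ≥ k) − (#blocks of size ≥ k + 1), so the partition is: 1 block(s) of size 2.
In nonincreasing order the block sizes are [2].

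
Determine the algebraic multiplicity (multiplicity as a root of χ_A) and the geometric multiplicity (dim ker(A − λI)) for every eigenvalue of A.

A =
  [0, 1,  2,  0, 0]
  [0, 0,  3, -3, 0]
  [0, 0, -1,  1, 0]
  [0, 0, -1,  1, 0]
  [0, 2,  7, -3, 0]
λ = 0: alg = 5, geom = 3

Step 1 — factor the characteristic polynomial to read off the algebraic multiplicities:
  χ_A(x) = x^5

Step 2 — compute geometric multiplicities via the rank-nullity identity g(λ) = n − rank(A − λI):
  rank(A − (0)·I) = 2, so dim ker(A − (0)·I) = n − 2 = 3

Summary:
  λ = 0: algebraic multiplicity = 5, geometric multiplicity = 3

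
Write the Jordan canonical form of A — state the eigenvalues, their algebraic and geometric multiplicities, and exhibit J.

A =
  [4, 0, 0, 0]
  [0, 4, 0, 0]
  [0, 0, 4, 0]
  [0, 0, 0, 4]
J_1(4) ⊕ J_1(4) ⊕ J_1(4) ⊕ J_1(4)

The characteristic polynomial is
  det(x·I − A) = x^4 - 16*x^3 + 96*x^2 - 256*x + 256 = (x - 4)^4

Eigenvalues and multiplicities (the geometric multiplicity of λ is n − rank(A − λI), which equals the number of Jordan blocks for λ):
  λ = 4: algebraic multiplicity = 4, geometric multiplicity = 4

Determining the block sizes for each eigenvalue:
  λ = 4: gm = am = 4, so every block has size 1 → block sizes [1, 1, 1, 1]

Assembling the blocks gives a Jordan form
J =
  [4, 0, 0, 0]
  [0, 4, 0, 0]
  [0, 0, 4, 0]
  [0, 0, 0, 4]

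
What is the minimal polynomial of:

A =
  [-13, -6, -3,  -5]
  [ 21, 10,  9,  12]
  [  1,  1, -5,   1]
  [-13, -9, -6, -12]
x^2 + 10*x + 25

The characteristic polynomial is χ_A(x) = (x + 5)^4, so the eigenvalues are known. The minimal polynomial is
  m_A(x) = Π_λ (x − λ)^{k_λ}
where k_λ is the size of the *largest* Jordan block for λ (equivalently, the smallest k with (A − λI)^k v = 0 for every generalised eigenvector v of λ).

  λ = -5: largest Jordan block has size 2, contributing (x + 5)^2

So m_A(x) = (x + 5)^2 = x^2 + 10*x + 25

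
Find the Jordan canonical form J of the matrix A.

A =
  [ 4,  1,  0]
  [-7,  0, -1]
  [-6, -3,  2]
J_3(2)

The characteristic polynomial is
  det(x·I − A) = x^3 - 6*x^2 + 12*x - 8 = (x - 2)^3

Eigenvalues and multiplicities (the geometric multiplicity of λ is n − rank(A − λI), which equals the number of Jordan blocks for λ):
  λ = 2: algebraic multiplicity = 3, geometric multiplicity = 1

Determining the block sizes for each eigenvalue:
  λ = 2: one block (gm = 1), so the single block has size am = 3 → block sizes [3]

Assembling the blocks gives a Jordan form
J =
  [2, 1, 0]
  [0, 2, 1]
  [0, 0, 2]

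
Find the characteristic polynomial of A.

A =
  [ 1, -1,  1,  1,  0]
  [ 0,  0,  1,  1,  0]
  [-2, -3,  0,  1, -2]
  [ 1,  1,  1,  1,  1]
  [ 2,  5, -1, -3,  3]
x^5 - 5*x^4 + 10*x^3 - 10*x^2 + 5*x - 1

Expanding det(x·I − A) (e.g. by cofactor expansion or by noting that A is similar to its Jordan form J, which has the same characteristic polynomial as A) gives
  χ_A(x) = x^5 - 5*x^4 + 10*x^3 - 10*x^2 + 5*x - 1
which factors as (x - 1)^5. The eigenvalues (with algebraic multiplicities) are λ = 1 with multiplicity 5.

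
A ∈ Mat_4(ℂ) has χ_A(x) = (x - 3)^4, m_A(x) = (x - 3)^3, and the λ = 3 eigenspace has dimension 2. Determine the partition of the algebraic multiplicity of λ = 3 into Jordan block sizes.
Block sizes for λ = 3: [3, 1]

Step 1 — from the characteristic polynomial, algebraic multiplicity of λ = 3 is 4. From dim ker(A − (3)·I) = 2, there are exactly 2 Jordan blocks for λ = 3.
Step 2 — from the minimal polynomial, the factor (x − 3)^3 tells us the largest block for λ = 3 has size 3.
Step 3 — with total size 4, 2 blocks, and largest block 3, the block sizes (in nonincreasing order) are [3, 1].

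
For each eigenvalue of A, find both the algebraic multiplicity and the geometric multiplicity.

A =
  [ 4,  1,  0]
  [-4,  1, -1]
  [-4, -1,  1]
λ = 2: alg = 3, geom = 1

Step 1 — factor the characteristic polynomial to read off the algebraic multiplicities:
  χ_A(x) = (x - 2)^3

Step 2 — compute geometric multiplicities via the rank-nullity identity g(λ) = n − rank(A − λI):
  rank(A − (2)·I) = 2, so dim ker(A − (2)·I) = n − 2 = 1

Summary:
  λ = 2: algebraic multiplicity = 3, geometric multiplicity = 1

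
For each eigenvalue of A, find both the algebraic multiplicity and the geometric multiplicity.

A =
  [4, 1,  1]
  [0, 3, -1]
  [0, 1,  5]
λ = 4: alg = 3, geom = 2

Step 1 — factor the characteristic polynomial to read off the algebraic multiplicities:
  χ_A(x) = (x - 4)^3

Step 2 — compute geometric multiplicities via the rank-nullity identity g(λ) = n − rank(A − λI):
  rank(A − (4)·I) = 1, so dim ker(A − (4)·I) = n − 1 = 2

Summary:
  λ = 4: algebraic multiplicity = 3, geometric multiplicity = 2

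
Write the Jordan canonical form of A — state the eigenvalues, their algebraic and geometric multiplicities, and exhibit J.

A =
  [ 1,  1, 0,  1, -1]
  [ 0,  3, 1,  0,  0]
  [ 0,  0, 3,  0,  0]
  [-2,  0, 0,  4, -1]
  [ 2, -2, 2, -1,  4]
J_3(3) ⊕ J_2(3)

The characteristic polynomial is
  det(x·I − A) = x^5 - 15*x^4 + 90*x^3 - 270*x^2 + 405*x - 243 = (x - 3)^5

Eigenvalues and multiplicities (the geometric multiplicity of λ is n − rank(A − λI), which equals the number of Jordan blocks for λ):
  λ = 3: algebraic multiplicity = 5, geometric multiplicity = 2

Determining the block sizes for each eigenvalue:
  λ = 3: with am = 5 and gm = 2, the partition is not yet determined (e.g. several partitions of 5 into 2 parts exist). Let N = A − (3)·I. Computing rank(N^1) = 3, rank(N^2) = 1, rank(N^3) = 0; the number of blocks of size ≥ j is rank(N^{j−1}) − rank(N^j), giving [2, 2, 1]. So we have 1 block(s) of size 3, 1 block(s) of size 2 → block sizes [3, 2]

Assembling the blocks gives a Jordan form
J =
  [3, 1, 0, 0, 0]
  [0, 3, 1, 0, 0]
  [0, 0, 3, 0, 0]
  [0, 0, 0, 3, 1]
  [0, 0, 0, 0, 3]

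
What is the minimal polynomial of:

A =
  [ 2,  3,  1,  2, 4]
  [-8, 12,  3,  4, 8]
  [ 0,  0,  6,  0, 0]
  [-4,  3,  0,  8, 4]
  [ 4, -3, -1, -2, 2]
x^3 - 18*x^2 + 108*x - 216

The characteristic polynomial is χ_A(x) = (x - 6)^5, so the eigenvalues are known. The minimal polynomial is
  m_A(x) = Π_λ (x − λ)^{k_λ}
where k_λ is the size of the *largest* Jordan block for λ (equivalently, the smallest k with (A − λI)^k v = 0 for every generalised eigenvector v of λ).

  λ = 6: largest Jordan block has size 3, contributing (x − 6)^3

So m_A(x) = (x - 6)^3 = x^3 - 18*x^2 + 108*x - 216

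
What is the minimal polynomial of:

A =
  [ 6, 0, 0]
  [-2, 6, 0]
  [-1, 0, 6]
x^2 - 12*x + 36

The characteristic polynomial is χ_A(x) = (x - 6)^3, so the eigenvalues are known. The minimal polynomial is
  m_A(x) = Π_λ (x − λ)^{k_λ}
where k_λ is the size of the *largest* Jordan block for λ (equivalently, the smallest k with (A − λI)^k v = 0 for every generalised eigenvector v of λ).

  λ = 6: largest Jordan block has size 2, contributing (x − 6)^2

So m_A(x) = (x - 6)^2 = x^2 - 12*x + 36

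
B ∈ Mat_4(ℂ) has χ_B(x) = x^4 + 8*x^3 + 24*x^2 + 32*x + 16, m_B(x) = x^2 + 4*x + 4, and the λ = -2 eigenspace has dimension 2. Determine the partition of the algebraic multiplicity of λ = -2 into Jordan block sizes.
Block sizes for λ = -2: [2, 2]

Step 1 — from the characteristic polynomial, algebraic multiplicity of λ = -2 is 4. From dim ker(B − (-2)·I) = 2, there are exactly 2 Jordan blocks for λ = -2.
Step 2 — from the minimal polynomial, the factor (x + 2)^2 tells us the largest block for λ = -2 has size 2.
Step 3 — with total size 4, 2 blocks, and largest block 2, the block sizes (in nonincreasing order) are [2, 2].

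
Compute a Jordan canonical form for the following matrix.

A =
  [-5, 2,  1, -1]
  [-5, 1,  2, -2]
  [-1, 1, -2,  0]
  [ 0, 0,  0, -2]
J_3(-2) ⊕ J_1(-2)

The characteristic polynomial is
  det(x·I − A) = x^4 + 8*x^3 + 24*x^2 + 32*x + 16 = (x + 2)^4

Eigenvalues and multiplicities (the geometric multiplicity of λ is n − rank(A − λI), which equals the number of Jordan blocks for λ):
  λ = -2: algebraic multiplicity = 4, geometric multiplicity = 2

Determining the block sizes for each eigenvalue:
  λ = -2: with am = 4 and gm = 2, the partition is not yet determined (e.g. several partitions of 4 into 2 parts exist). Let N = A − (-2)·I. Computing rank(N^1) = 2, rank(N^2) = 1, rank(N^3) = 0; the number of blocks of size ≥ j is rank(N^{j−1}) − rank(N^j), giving [2, 1, 1]. So we have 1 block(s) of size 3, 1 block(s) of size 1 → block sizes [3, 1]

Assembling the blocks gives a Jordan form
J =
  [-2,  1,  0,  0]
  [ 0, -2,  1,  0]
  [ 0,  0, -2,  0]
  [ 0,  0,  0, -2]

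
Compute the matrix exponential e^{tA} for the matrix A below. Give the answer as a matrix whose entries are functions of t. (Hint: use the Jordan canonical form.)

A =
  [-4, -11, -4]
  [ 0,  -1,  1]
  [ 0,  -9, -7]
e^{tA} =
  [exp(-4*t), 3*t^2*exp(-4*t)/2 - 11*t*exp(-4*t), t^2*exp(-4*t)/2 - 4*t*exp(-4*t)]
  [0, 3*t*exp(-4*t) + exp(-4*t), t*exp(-4*t)]
  [0, -9*t*exp(-4*t), -3*t*exp(-4*t) + exp(-4*t)]

Strategy: write A = P · J · P⁻¹ where J is a Jordan canonical form, so e^{tA} = P · e^{tJ} · P⁻¹, and e^{tJ} can be computed block-by-block.

A has Jordan form
J =
  [-4,  1,  0]
  [ 0, -4,  1]
  [ 0,  0, -4]
(up to reordering of blocks).

Per-block formulas:
  For a 3×3 Jordan block J_3(-4): exp(t · J_3(-4)) = e^(-4t)·(I + t·N + (t^2/2)·N^2), where N is the 3×3 nilpotent shift.

After assembling e^{tJ} and conjugating by P, we get:

e^{tA} =
  [exp(-4*t), 3*t^2*exp(-4*t)/2 - 11*t*exp(-4*t), t^2*exp(-4*t)/2 - 4*t*exp(-4*t)]
  [0, 3*t*exp(-4*t) + exp(-4*t), t*exp(-4*t)]
  [0, -9*t*exp(-4*t), -3*t*exp(-4*t) + exp(-4*t)]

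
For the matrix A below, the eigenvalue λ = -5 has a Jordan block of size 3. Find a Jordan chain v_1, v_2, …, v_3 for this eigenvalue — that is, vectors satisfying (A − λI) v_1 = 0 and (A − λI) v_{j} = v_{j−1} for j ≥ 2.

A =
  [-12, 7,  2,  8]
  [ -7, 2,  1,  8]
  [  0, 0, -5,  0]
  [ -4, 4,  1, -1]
A Jordan chain for λ = -5 of length 3:
v_1 = (1, 1, 0, 0)ᵀ
v_2 = (2, 1, 0, 1)ᵀ
v_3 = (0, 0, 1, 0)ᵀ

Let N = A − (-5)·I. We want v_3 with N^3 v_3 = 0 but N^2 v_3 ≠ 0; then v_{j-1} := N · v_j for j = 3, …, 2.

Pick v_3 = (0, 0, 1, 0)ᵀ.
Then v_2 = N · v_3 = (2, 1, 0, 1)ᵀ.
Then v_1 = N · v_2 = (1, 1, 0, 0)ᵀ.

Sanity check: (A − (-5)·I) v_1 = (0, 0, 0, 0)ᵀ = 0. ✓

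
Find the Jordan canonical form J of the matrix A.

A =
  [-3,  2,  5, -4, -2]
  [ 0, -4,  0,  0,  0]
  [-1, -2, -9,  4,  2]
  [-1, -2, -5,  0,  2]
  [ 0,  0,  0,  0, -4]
J_2(-4) ⊕ J_1(-4) ⊕ J_1(-4) ⊕ J_1(-4)

The characteristic polynomial is
  det(x·I − A) = x^5 + 20*x^4 + 160*x^3 + 640*x^2 + 1280*x + 1024 = (x + 4)^5

Eigenvalues and multiplicities (the geometric multiplicity of λ is n − rank(A − λI), which equals the number of Jordan blocks for λ):
  λ = -4: algebraic multiplicity = 5, geometric multiplicity = 4

Determining the block sizes for each eigenvalue:
  λ = -4: 4 blocks summing to 5 forces exactly one block of size 2 and the rest size 1 → block sizes [2, 1, 1, 1]

Assembling the blocks gives a Jordan form
J =
  [-4,  1,  0,  0,  0]
  [ 0, -4,  0,  0,  0]
  [ 0,  0, -4,  0,  0]
  [ 0,  0,  0, -4,  0]
  [ 0,  0,  0,  0, -4]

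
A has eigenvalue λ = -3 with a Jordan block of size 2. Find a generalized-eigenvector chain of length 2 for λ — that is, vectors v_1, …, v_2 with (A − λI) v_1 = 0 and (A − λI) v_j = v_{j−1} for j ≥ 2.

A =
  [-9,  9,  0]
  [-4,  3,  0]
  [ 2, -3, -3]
A Jordan chain for λ = -3 of length 2:
v_1 = (-6, -4, 2)ᵀ
v_2 = (1, 0, 0)ᵀ

Let N = A − (-3)·I. We want v_2 with N^2 v_2 = 0 but N^1 v_2 ≠ 0; then v_{j-1} := N · v_j for j = 2, …, 2.

Pick v_2 = (1, 0, 0)ᵀ.
Then v_1 = N · v_2 = (-6, -4, 2)ᵀ.

Sanity check: (A − (-3)·I) v_1 = (0, 0, 0)ᵀ = 0. ✓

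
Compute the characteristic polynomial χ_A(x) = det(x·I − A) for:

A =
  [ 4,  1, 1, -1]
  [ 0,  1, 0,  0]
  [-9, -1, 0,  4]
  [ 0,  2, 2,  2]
x^4 - 7*x^3 + 15*x^2 - 13*x + 4

Expanding det(x·I − A) (e.g. by cofactor expansion or by noting that A is similar to its Jordan form J, which has the same characteristic polynomial as A) gives
  χ_A(x) = x^4 - 7*x^3 + 15*x^2 - 13*x + 4
which factors as (x - 4)*(x - 1)^3. The eigenvalues (with algebraic multiplicities) are λ = 1 with multiplicity 3, λ = 4 with multiplicity 1.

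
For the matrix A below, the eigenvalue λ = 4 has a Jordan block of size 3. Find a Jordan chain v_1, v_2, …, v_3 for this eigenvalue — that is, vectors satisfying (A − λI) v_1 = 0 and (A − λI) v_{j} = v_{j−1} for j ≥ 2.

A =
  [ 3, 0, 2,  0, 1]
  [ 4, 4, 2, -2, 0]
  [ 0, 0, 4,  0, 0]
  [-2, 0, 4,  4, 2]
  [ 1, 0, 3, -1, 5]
A Jordan chain for λ = 4 of length 3:
v_1 = (2, 0, 0, 4, 2)ᵀ
v_2 = (-1, 4, 0, -2, 1)ᵀ
v_3 = (1, 0, 0, 0, 0)ᵀ

Let N = A − (4)·I. We want v_3 with N^3 v_3 = 0 but N^2 v_3 ≠ 0; then v_{j-1} := N · v_j for j = 3, …, 2.

Pick v_3 = (1, 0, 0, 0, 0)ᵀ.
Then v_2 = N · v_3 = (-1, 4, 0, -2, 1)ᵀ.
Then v_1 = N · v_2 = (2, 0, 0, 4, 2)ᵀ.

Sanity check: (A − (4)·I) v_1 = (0, 0, 0, 0, 0)ᵀ = 0. ✓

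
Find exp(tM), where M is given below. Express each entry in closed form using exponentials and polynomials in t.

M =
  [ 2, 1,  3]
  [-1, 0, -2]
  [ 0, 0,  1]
e^{tM} =
  [t*exp(t) + exp(t), t*exp(t), t^2*exp(t)/2 + 3*t*exp(t)]
  [-t*exp(t), -t*exp(t) + exp(t), -t^2*exp(t)/2 - 2*t*exp(t)]
  [0, 0, exp(t)]

Strategy: write M = P · J · P⁻¹ where J is a Jordan canonical form, so e^{tM} = P · e^{tJ} · P⁻¹, and e^{tJ} can be computed block-by-block.

M has Jordan form
J =
  [1, 1, 0]
  [0, 1, 1]
  [0, 0, 1]
(up to reordering of blocks).

Per-block formulas:
  For a 3×3 Jordan block J_3(1): exp(t · J_3(1)) = e^(1t)·(I + t·N + (t^2/2)·N^2), where N is the 3×3 nilpotent shift.

After assembling e^{tJ} and conjugating by P, we get:

e^{tM} =
  [t*exp(t) + exp(t), t*exp(t), t^2*exp(t)/2 + 3*t*exp(t)]
  [-t*exp(t), -t*exp(t) + exp(t), -t^2*exp(t)/2 - 2*t*exp(t)]
  [0, 0, exp(t)]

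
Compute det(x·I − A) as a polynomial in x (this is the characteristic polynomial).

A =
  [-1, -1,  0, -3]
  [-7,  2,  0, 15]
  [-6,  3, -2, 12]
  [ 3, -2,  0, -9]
x^4 + 10*x^3 + 37*x^2 + 60*x + 36

Expanding det(x·I − A) (e.g. by cofactor expansion or by noting that A is similar to its Jordan form J, which has the same characteristic polynomial as A) gives
  χ_A(x) = x^4 + 10*x^3 + 37*x^2 + 60*x + 36
which factors as (x + 2)^2*(x + 3)^2. The eigenvalues (with algebraic multiplicities) are λ = -3 with multiplicity 2, λ = -2 with multiplicity 2.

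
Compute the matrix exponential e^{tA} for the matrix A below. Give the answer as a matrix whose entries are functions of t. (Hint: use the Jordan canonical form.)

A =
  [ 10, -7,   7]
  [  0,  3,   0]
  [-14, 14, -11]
e^{tA} =
  [2*exp(3*t) - exp(-4*t), -exp(3*t) + exp(-4*t), exp(3*t) - exp(-4*t)]
  [0, exp(3*t), 0]
  [-2*exp(3*t) + 2*exp(-4*t), 2*exp(3*t) - 2*exp(-4*t), -exp(3*t) + 2*exp(-4*t)]

Strategy: write A = P · J · P⁻¹ where J is a Jordan canonical form, so e^{tA} = P · e^{tJ} · P⁻¹, and e^{tJ} can be computed block-by-block.

A has Jordan form
J =
  [-4, 0, 0]
  [ 0, 3, 0]
  [ 0, 0, 3]
(up to reordering of blocks).

Per-block formulas:
  For a 1×1 block at λ = -4: exp(t · [-4]) = [e^(-4t)].
  For a 1×1 block at λ = 3: exp(t · [3]) = [e^(3t)].

After assembling e^{tJ} and conjugating by P, we get:

e^{tA} =
  [2*exp(3*t) - exp(-4*t), -exp(3*t) + exp(-4*t), exp(3*t) - exp(-4*t)]
  [0, exp(3*t), 0]
  [-2*exp(3*t) + 2*exp(-4*t), 2*exp(3*t) - 2*exp(-4*t), -exp(3*t) + 2*exp(-4*t)]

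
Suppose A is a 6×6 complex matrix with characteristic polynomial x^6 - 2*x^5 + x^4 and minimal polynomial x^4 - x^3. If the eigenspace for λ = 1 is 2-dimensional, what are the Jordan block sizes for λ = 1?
Block sizes for λ = 1: [1, 1]

Step 1 — from the characteristic polynomial, algebraic multiplicity of λ = 1 is 2. From dim ker(A − (1)·I) = 2, there are exactly 2 Jordan blocks for λ = 1.
Step 2 — from the minimal polynomial, the factor (x − 1) tells us the largest block for λ = 1 has size 1.
Step 3 — with total size 2, 2 blocks, and largest block 1, the block sizes (in nonincreasing order) are [1, 1].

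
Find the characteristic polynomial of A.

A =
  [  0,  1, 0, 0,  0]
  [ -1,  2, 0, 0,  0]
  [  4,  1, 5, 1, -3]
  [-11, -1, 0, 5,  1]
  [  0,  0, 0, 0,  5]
x^5 - 17*x^4 + 106*x^3 - 290*x^2 + 325*x - 125

Expanding det(x·I − A) (e.g. by cofactor expansion or by noting that A is similar to its Jordan form J, which has the same characteristic polynomial as A) gives
  χ_A(x) = x^5 - 17*x^4 + 106*x^3 - 290*x^2 + 325*x - 125
which factors as (x - 5)^3*(x - 1)^2. The eigenvalues (with algebraic multiplicities) are λ = 1 with multiplicity 2, λ = 5 with multiplicity 3.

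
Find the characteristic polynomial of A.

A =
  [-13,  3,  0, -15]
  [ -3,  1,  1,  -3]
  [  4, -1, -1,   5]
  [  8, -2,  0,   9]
x^4 + 4*x^3 + 6*x^2 + 4*x + 1

Expanding det(x·I − A) (e.g. by cofactor expansion or by noting that A is similar to its Jordan form J, which has the same characteristic polynomial as A) gives
  χ_A(x) = x^4 + 4*x^3 + 6*x^2 + 4*x + 1
which factors as (x + 1)^4. The eigenvalues (with algebraic multiplicities) are λ = -1 with multiplicity 4.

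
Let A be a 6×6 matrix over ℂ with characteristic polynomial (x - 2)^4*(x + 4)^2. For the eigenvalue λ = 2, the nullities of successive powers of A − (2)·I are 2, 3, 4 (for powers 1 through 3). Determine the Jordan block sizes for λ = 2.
Block sizes for λ = 2: [3, 1]

From the dimensions of kernels of powers, the number of Jordan blocks of size at least j is d_j − d_{j−1} where d_j = dim ker(N^j) (with d_0 = 0). Computing the differences gives [2, 1, 1].
The number of blocks of size exactly k is (#blocks of size ≥ k) − (#blocks of size ≥ k + 1), so the partition is: 1 block(s) of size 1, 1 block(s) of size 3.
In nonincreasing order the block sizes are [3, 1].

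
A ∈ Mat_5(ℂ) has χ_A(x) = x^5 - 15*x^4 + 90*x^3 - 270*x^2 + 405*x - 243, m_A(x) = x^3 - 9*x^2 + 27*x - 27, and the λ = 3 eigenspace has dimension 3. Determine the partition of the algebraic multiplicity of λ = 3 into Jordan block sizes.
Block sizes for λ = 3: [3, 1, 1]

Step 1 — from the characteristic polynomial, algebraic multiplicity of λ = 3 is 5. From dim ker(A − (3)·I) = 3, there are exactly 3 Jordan blocks for λ = 3.
Step 2 — from the minimal polynomial, the factor (x − 3)^3 tells us the largest block for λ = 3 has size 3.
Step 3 — with total size 5, 3 blocks, and largest block 3, the block sizes (in nonincreasing order) are [3, 1, 1].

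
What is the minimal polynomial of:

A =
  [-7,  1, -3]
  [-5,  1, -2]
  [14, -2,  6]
x^3

The characteristic polynomial is χ_A(x) = x^3, so the eigenvalues are known. The minimal polynomial is
  m_A(x) = Π_λ (x − λ)^{k_λ}
where k_λ is the size of the *largest* Jordan block for λ (equivalently, the smallest k with (A − λI)^k v = 0 for every generalised eigenvector v of λ).

  λ = 0: largest Jordan block has size 3, contributing (x − 0)^3

So m_A(x) = x^3 = x^3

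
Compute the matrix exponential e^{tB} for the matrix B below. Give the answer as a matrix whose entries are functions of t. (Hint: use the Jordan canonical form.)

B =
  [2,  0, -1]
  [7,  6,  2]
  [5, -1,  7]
e^{tB} =
  [2*t^2*exp(5*t) - 3*t*exp(5*t) + exp(5*t), t^2*exp(5*t)/2, t^2*exp(5*t)/2 - t*exp(5*t)]
  [-2*t^2*exp(5*t) + 7*t*exp(5*t), -t^2*exp(5*t)/2 + t*exp(5*t) + exp(5*t), -t^2*exp(5*t)/2 + 2*t*exp(5*t)]
  [-6*t^2*exp(5*t) + 5*t*exp(5*t), -3*t^2*exp(5*t)/2 - t*exp(5*t), -3*t^2*exp(5*t)/2 + 2*t*exp(5*t) + exp(5*t)]

Strategy: write B = P · J · P⁻¹ where J is a Jordan canonical form, so e^{tB} = P · e^{tJ} · P⁻¹, and e^{tJ} can be computed block-by-block.

B has Jordan form
J =
  [5, 1, 0]
  [0, 5, 1]
  [0, 0, 5]
(up to reordering of blocks).

Per-block formulas:
  For a 3×3 Jordan block J_3(5): exp(t · J_3(5)) = e^(5t)·(I + t·N + (t^2/2)·N^2), where N is the 3×3 nilpotent shift.

After assembling e^{tJ} and conjugating by P, we get:

e^{tB} =
  [2*t^2*exp(5*t) - 3*t*exp(5*t) + exp(5*t), t^2*exp(5*t)/2, t^2*exp(5*t)/2 - t*exp(5*t)]
  [-2*t^2*exp(5*t) + 7*t*exp(5*t), -t^2*exp(5*t)/2 + t*exp(5*t) + exp(5*t), -t^2*exp(5*t)/2 + 2*t*exp(5*t)]
  [-6*t^2*exp(5*t) + 5*t*exp(5*t), -3*t^2*exp(5*t)/2 - t*exp(5*t), -3*t^2*exp(5*t)/2 + 2*t*exp(5*t) + exp(5*t)]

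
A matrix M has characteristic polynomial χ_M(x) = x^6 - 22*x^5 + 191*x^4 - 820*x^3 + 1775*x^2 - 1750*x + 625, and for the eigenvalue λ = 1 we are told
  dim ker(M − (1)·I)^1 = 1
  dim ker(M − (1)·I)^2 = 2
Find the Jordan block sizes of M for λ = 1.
Block sizes for λ = 1: [2]

From the dimensions of kernels of powers, the number of Jordan blocks of size at least j is d_j − d_{j−1} where d_j = dim ker(N^j) (with d_0 = 0). Computing the differences gives [1, 1].
The number of blocks of size exactly k is (#blocks of size ≥ k) − (#blocks of size ≥ k + 1), so the partition is: 1 block(s) of size 2.
In nonincreasing order the block sizes are [2].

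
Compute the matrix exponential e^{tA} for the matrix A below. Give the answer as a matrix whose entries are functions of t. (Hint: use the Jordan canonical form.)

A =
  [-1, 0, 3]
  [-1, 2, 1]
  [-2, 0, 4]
e^{tA} =
  [-2*exp(2*t) + 3*exp(t), 0, 3*exp(2*t) - 3*exp(t)]
  [-exp(2*t) + exp(t), exp(2*t), exp(2*t) - exp(t)]
  [-2*exp(2*t) + 2*exp(t), 0, 3*exp(2*t) - 2*exp(t)]

Strategy: write A = P · J · P⁻¹ where J is a Jordan canonical form, so e^{tA} = P · e^{tJ} · P⁻¹, and e^{tJ} can be computed block-by-block.

A has Jordan form
J =
  [1, 0, 0]
  [0, 2, 0]
  [0, 0, 2]
(up to reordering of blocks).

Per-block formulas:
  For a 1×1 block at λ = 1: exp(t · [1]) = [e^(1t)].
  For a 1×1 block at λ = 2: exp(t · [2]) = [e^(2t)].

After assembling e^{tJ} and conjugating by P, we get:

e^{tA} =
  [-2*exp(2*t) + 3*exp(t), 0, 3*exp(2*t) - 3*exp(t)]
  [-exp(2*t) + exp(t), exp(2*t), exp(2*t) - exp(t)]
  [-2*exp(2*t) + 2*exp(t), 0, 3*exp(2*t) - 2*exp(t)]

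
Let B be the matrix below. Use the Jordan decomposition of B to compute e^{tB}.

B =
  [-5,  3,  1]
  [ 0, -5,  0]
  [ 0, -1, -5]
e^{tB} =
  [exp(-5*t), -t^2*exp(-5*t)/2 + 3*t*exp(-5*t), t*exp(-5*t)]
  [0, exp(-5*t), 0]
  [0, -t*exp(-5*t), exp(-5*t)]

Strategy: write B = P · J · P⁻¹ where J is a Jordan canonical form, so e^{tB} = P · e^{tJ} · P⁻¹, and e^{tJ} can be computed block-by-block.

B has Jordan form
J =
  [-5,  1,  0]
  [ 0, -5,  1]
  [ 0,  0, -5]
(up to reordering of blocks).

Per-block formulas:
  For a 3×3 Jordan block J_3(-5): exp(t · J_3(-5)) = e^(-5t)·(I + t·N + (t^2/2)·N^2), where N is the 3×3 nilpotent shift.

After assembling e^{tJ} and conjugating by P, we get:

e^{tB} =
  [exp(-5*t), -t^2*exp(-5*t)/2 + 3*t*exp(-5*t), t*exp(-5*t)]
  [0, exp(-5*t), 0]
  [0, -t*exp(-5*t), exp(-5*t)]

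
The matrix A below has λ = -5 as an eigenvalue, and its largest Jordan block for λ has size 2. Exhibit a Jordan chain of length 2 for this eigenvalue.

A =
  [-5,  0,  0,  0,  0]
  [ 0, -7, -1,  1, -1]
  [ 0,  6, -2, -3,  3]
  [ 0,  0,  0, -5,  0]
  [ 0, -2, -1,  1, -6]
A Jordan chain for λ = -5 of length 2:
v_1 = (0, -2, 6, 0, -2)ᵀ
v_2 = (0, 1, 0, 0, 0)ᵀ

Let N = A − (-5)·I. We want v_2 with N^2 v_2 = 0 but N^1 v_2 ≠ 0; then v_{j-1} := N · v_j for j = 2, …, 2.

Pick v_2 = (0, 1, 0, 0, 0)ᵀ.
Then v_1 = N · v_2 = (0, -2, 6, 0, -2)ᵀ.

Sanity check: (A − (-5)·I) v_1 = (0, 0, 0, 0, 0)ᵀ = 0. ✓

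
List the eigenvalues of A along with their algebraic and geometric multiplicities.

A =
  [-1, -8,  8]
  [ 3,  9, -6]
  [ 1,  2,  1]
λ = 3: alg = 3, geom = 2

Step 1 — factor the characteristic polynomial to read off the algebraic multiplicities:
  χ_A(x) = (x - 3)^3

Step 2 — compute geometric multiplicities via the rank-nullity identity g(λ) = n − rank(A − λI):
  rank(A − (3)·I) = 1, so dim ker(A − (3)·I) = n − 1 = 2

Summary:
  λ = 3: algebraic multiplicity = 3, geometric multiplicity = 2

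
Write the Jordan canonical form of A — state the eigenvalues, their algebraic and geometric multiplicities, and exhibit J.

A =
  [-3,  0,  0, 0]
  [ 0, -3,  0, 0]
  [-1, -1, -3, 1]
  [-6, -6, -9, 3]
J_1(-3) ⊕ J_1(-3) ⊕ J_2(0)

The characteristic polynomial is
  det(x·I − A) = x^4 + 6*x^3 + 9*x^2 = x^2*(x + 3)^2

Eigenvalues and multiplicities (the geometric multiplicity of λ is n − rank(A − λI), which equals the number of Jordan blocks for λ):
  λ = -3: algebraic multiplicity = 2, geometric multiplicity = 2
  λ = 0: algebraic multiplicity = 2, geometric multiplicity = 1

Determining the block sizes for each eigenvalue:
  λ = -3: gm = am = 2, so every block has size 1 → block sizes [1, 1]
  λ = 0: one block (gm = 1), so the single block has size am = 2 → block sizes [2]

Assembling the blocks gives a Jordan form
J =
  [-3,  0, 0, 0]
  [ 0, -3, 0, 0]
  [ 0,  0, 0, 1]
  [ 0,  0, 0, 0]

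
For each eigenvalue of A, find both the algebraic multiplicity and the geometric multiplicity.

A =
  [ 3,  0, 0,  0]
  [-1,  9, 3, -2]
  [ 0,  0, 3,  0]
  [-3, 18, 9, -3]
λ = 3: alg = 4, geom = 3

Step 1 — factor the characteristic polynomial to read off the algebraic multiplicities:
  χ_A(x) = (x - 3)^4

Step 2 — compute geometric multiplicities via the rank-nullity identity g(λ) = n − rank(A − λI):
  rank(A − (3)·I) = 1, so dim ker(A − (3)·I) = n − 1 = 3

Summary:
  λ = 3: algebraic multiplicity = 4, geometric multiplicity = 3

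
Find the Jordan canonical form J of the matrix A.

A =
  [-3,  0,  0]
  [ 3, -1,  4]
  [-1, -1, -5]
J_3(-3)

The characteristic polynomial is
  det(x·I − A) = x^3 + 9*x^2 + 27*x + 27 = (x + 3)^3

Eigenvalues and multiplicities (the geometric multiplicity of λ is n − rank(A − λI), which equals the number of Jordan blocks for λ):
  λ = -3: algebraic multiplicity = 3, geometric multiplicity = 1

Determining the block sizes for each eigenvalue:
  λ = -3: one block (gm = 1), so the single block has size am = 3 → block sizes [3]

Assembling the blocks gives a Jordan form
J =
  [-3,  1,  0]
  [ 0, -3,  1]
  [ 0,  0, -3]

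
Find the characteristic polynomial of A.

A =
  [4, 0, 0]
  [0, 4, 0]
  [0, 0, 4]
x^3 - 12*x^2 + 48*x - 64

Expanding det(x·I − A) (e.g. by cofactor expansion or by noting that A is similar to its Jordan form J, which has the same characteristic polynomial as A) gives
  χ_A(x) = x^3 - 12*x^2 + 48*x - 64
which factors as (x - 4)^3. The eigenvalues (with algebraic multiplicities) are λ = 4 with multiplicity 3.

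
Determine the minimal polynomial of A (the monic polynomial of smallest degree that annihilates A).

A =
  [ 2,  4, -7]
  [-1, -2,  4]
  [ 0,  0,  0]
x^3

The characteristic polynomial is χ_A(x) = x^3, so the eigenvalues are known. The minimal polynomial is
  m_A(x) = Π_λ (x − λ)^{k_λ}
where k_λ is the size of the *largest* Jordan block for λ (equivalently, the smallest k with (A − λI)^k v = 0 for every generalised eigenvector v of λ).

  λ = 0: largest Jordan block has size 3, contributing (x − 0)^3

So m_A(x) = x^3 = x^3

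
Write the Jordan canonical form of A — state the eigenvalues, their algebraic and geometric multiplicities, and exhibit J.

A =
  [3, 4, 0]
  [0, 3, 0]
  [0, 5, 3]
J_2(3) ⊕ J_1(3)

The characteristic polynomial is
  det(x·I − A) = x^3 - 9*x^2 + 27*x - 27 = (x - 3)^3

Eigenvalues and multiplicities (the geometric multiplicity of λ is n − rank(A − λI), which equals the number of Jordan blocks for λ):
  λ = 3: algebraic multiplicity = 3, geometric multiplicity = 2

Determining the block sizes for each eigenvalue:
  λ = 3: 2 blocks summing to 3 forces exactly one block of size 2 and the rest size 1 → block sizes [2, 1]

Assembling the blocks gives a Jordan form
J =
  [3, 1, 0]
  [0, 3, 0]
  [0, 0, 3]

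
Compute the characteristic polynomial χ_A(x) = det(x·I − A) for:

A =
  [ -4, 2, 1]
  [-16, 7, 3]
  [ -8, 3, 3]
x^3 - 6*x^2 + 12*x - 8

Expanding det(x·I − A) (e.g. by cofactor expansion or by noting that A is similar to its Jordan form J, which has the same characteristic polynomial as A) gives
  χ_A(x) = x^3 - 6*x^2 + 12*x - 8
which factors as (x - 2)^3. The eigenvalues (with algebraic multiplicities) are λ = 2 with multiplicity 3.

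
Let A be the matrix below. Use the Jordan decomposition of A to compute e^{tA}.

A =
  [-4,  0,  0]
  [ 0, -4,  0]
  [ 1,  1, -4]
e^{tA} =
  [exp(-4*t), 0, 0]
  [0, exp(-4*t), 0]
  [t*exp(-4*t), t*exp(-4*t), exp(-4*t)]

Strategy: write A = P · J · P⁻¹ where J is a Jordan canonical form, so e^{tA} = P · e^{tJ} · P⁻¹, and e^{tJ} can be computed block-by-block.

A has Jordan form
J =
  [-4,  1,  0]
  [ 0, -4,  0]
  [ 0,  0, -4]
(up to reordering of blocks).

Per-block formulas:
  For a 2×2 Jordan block J_2(-4): exp(t · J_2(-4)) = e^(-4t)·(I + t·N), where N is the 2×2 nilpotent shift.
  For a 1×1 block at λ = -4: exp(t · [-4]) = [e^(-4t)].

After assembling e^{tJ} and conjugating by P, we get:

e^{tA} =
  [exp(-4*t), 0, 0]
  [0, exp(-4*t), 0]
  [t*exp(-4*t), t*exp(-4*t), exp(-4*t)]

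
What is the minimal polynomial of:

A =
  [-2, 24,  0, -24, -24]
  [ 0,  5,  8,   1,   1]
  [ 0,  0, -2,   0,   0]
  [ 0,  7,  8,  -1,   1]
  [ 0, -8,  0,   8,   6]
x^3 - 10*x^2 + 12*x + 72

The characteristic polynomial is χ_A(x) = (x - 6)^2*(x + 2)^3, so the eigenvalues are known. The minimal polynomial is
  m_A(x) = Π_λ (x − λ)^{k_λ}
where k_λ is the size of the *largest* Jordan block for λ (equivalently, the smallest k with (A − λI)^k v = 0 for every generalised eigenvector v of λ).

  λ = -2: largest Jordan block has size 1, contributing (x + 2)
  λ = 6: largest Jordan block has size 2, contributing (x − 6)^2

So m_A(x) = (x - 6)^2*(x + 2) = x^3 - 10*x^2 + 12*x + 72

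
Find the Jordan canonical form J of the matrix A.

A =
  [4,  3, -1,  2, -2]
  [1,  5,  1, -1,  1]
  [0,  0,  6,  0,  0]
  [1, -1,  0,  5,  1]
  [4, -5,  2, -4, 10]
J_3(6) ⊕ J_2(6)

The characteristic polynomial is
  det(x·I − A) = x^5 - 30*x^4 + 360*x^3 - 2160*x^2 + 6480*x - 7776 = (x - 6)^5

Eigenvalues and multiplicities (the geometric multiplicity of λ is n − rank(A − λI), which equals the number of Jordan blocks for λ):
  λ = 6: algebraic multiplicity = 5, geometric multiplicity = 2

Determining the block sizes for each eigenvalue:
  λ = 6: with am = 5 and gm = 2, the partition is not yet determined (e.g. several partitions of 5 into 2 parts exist). Let N = A − (6)·I. Computing rank(N^1) = 3, rank(N^2) = 1, rank(N^3) = 0; the number of blocks of size ≥ j is rank(N^{j−1}) − rank(N^j), giving [2, 2, 1]. So we have 1 block(s) of size 3, 1 block(s) of size 2 → block sizes [3, 2]

Assembling the blocks gives a Jordan form
J =
  [6, 1, 0, 0, 0]
  [0, 6, 1, 0, 0]
  [0, 0, 6, 0, 0]
  [0, 0, 0, 6, 1]
  [0, 0, 0, 0, 6]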